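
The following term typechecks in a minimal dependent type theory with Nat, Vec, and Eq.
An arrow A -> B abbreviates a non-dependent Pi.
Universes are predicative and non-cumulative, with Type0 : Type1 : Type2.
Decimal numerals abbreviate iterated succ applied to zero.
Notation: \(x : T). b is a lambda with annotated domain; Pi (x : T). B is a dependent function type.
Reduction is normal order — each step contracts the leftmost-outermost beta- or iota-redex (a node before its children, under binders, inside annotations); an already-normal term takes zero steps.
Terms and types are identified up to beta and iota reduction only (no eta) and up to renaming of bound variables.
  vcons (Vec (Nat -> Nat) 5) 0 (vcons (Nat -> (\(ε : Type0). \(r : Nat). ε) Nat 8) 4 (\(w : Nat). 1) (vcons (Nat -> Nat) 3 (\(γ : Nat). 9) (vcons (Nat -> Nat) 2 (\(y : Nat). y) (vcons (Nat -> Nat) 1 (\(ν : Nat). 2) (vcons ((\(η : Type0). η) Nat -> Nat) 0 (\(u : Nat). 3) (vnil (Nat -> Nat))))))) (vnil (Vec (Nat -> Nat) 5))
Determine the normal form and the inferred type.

resulting normal form:
  vcons (Vec (Nat -> Nat) 5) 0 (vcons (Nat -> Nat) 4 (\(ε : Nat). 1) (vcons (Nat -> Nat) 3 (\(r : Nat). 9) (vcons (Nat -> Nat) 2 (\(w : Nat). w) (vcons (Nat -> Nat) 1 (\(γ : Nat). 2) (vcons (Nat -> Nat) 0 (\(y : Nat). 3) (vnil (Nat -> Nat))))))) (vnil (Vec (Nat -> Nat) 5))
inferred type:
  Vec (Vec (Nat -> Nat) 5) 1
observation: the term reaches its normal form after 3 normal-order steps.


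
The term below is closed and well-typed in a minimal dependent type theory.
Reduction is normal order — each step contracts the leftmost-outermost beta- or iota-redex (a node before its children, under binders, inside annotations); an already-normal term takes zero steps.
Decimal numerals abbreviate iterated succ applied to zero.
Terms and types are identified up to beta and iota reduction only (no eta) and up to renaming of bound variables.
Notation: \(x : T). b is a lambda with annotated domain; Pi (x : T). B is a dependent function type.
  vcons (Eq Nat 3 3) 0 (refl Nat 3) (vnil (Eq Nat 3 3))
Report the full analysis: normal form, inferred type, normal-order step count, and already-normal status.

normal form:
  vcons (Eq Nat 3 3) 0 (refl Nat 3) (vnil (Eq Nat 3 3))
inferred type:
  Vec (Eq Nat 3 3) 1
normal-order step count: 0
term was already normal: yes


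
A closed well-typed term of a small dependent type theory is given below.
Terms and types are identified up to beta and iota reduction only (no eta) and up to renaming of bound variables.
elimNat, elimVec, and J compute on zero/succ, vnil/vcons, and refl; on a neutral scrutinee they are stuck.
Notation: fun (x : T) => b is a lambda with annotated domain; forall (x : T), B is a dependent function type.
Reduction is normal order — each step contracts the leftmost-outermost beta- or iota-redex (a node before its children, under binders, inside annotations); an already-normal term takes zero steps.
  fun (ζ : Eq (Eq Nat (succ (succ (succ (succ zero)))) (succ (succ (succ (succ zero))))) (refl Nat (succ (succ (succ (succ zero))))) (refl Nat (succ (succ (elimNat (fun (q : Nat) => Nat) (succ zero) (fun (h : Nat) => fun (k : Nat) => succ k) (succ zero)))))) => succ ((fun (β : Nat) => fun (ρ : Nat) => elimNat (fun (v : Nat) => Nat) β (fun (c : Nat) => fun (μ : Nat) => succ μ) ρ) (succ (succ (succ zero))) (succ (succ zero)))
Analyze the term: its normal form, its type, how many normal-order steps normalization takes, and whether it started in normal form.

reduced normal form:
  fun (ζ : Eq (Eq Nat (succ (succ (succ (succ zero)))) (succ (succ (succ (succ zero))))) (refl Nat (succ (succ (succ (succ zero))))) (refl Nat (succ (succ (succ (succ zero)))))) => succ (succ (succ (succ (succ (succ zero)))))
inferred type:
  forall (ζ : Eq (Eq Nat (succ (succ (succ (succ zero)))) (succ (succ (succ (succ zero))))) (refl Nat (succ (succ (succ (succ zero))))) (refl Nat (succ (succ (succ (succ zero)))))), Nat
reduction steps (normal order): 13
already normal: no
first contracted redex: an elimNat iota-redex


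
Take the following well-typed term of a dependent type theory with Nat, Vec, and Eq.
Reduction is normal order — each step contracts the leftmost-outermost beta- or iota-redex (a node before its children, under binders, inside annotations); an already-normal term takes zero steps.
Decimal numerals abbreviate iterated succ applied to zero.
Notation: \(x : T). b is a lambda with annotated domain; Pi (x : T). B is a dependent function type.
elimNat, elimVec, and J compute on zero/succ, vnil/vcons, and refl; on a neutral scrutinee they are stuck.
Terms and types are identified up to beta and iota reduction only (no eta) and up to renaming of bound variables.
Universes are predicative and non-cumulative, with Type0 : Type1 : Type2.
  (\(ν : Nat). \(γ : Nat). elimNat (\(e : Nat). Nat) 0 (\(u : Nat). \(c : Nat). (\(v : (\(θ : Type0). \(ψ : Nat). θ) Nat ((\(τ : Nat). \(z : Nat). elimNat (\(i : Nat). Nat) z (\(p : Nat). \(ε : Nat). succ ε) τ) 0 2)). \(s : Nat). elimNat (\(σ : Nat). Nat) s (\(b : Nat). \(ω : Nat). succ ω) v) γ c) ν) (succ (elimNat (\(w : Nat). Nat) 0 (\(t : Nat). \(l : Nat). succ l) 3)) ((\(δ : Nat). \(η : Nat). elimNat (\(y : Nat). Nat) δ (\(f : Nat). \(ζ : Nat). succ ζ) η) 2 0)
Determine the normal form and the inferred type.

reduced normal form:
  8
the term's type:
  Nat
observation: the first redex contracted is a beta-redex; the normal form is reached in 49 normal-order steps.


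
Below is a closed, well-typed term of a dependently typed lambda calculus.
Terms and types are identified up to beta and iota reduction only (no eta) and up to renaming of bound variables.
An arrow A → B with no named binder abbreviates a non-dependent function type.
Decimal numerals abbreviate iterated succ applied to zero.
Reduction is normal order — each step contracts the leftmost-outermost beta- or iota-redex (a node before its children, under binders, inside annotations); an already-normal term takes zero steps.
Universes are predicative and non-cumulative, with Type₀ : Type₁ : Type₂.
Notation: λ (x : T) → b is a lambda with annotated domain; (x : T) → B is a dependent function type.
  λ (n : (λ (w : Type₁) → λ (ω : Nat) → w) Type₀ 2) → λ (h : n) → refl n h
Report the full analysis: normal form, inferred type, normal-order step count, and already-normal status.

normal form:
  λ (n : Type₀) → λ (w : n) → refl n w
type:
  (n : Type₀) → (w : n) → Eq n w w
reduction steps (normal order): 2
started in normal form: no
first contracted redex: a beta-redex


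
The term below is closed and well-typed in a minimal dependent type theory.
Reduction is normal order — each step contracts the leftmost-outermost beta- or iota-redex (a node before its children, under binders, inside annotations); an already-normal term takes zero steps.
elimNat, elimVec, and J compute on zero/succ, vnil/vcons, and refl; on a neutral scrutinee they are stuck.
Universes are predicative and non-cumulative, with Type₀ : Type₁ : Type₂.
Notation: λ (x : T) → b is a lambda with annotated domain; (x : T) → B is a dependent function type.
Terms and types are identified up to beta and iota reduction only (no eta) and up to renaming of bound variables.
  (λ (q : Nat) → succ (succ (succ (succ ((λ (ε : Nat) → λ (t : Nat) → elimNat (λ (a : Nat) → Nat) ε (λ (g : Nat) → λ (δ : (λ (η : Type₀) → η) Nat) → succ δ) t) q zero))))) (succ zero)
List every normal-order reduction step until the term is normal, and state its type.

normal-order reduction:
  (λ (q : Nat) → succ (succ (succ (succ ((λ (ε : Nat) → λ (t : Nat) → elimNat (λ (a : Nat) → Nat) ε (λ (g : Nat) → λ (δ : (λ (η : Type₀) → η) Nat) → succ δ) t) q zero))))) (succ zero)
  ~> succ (succ (succ (succ ((λ (q : Nat) → λ (ε : Nat) → elimNat (λ (t : Nat) → Nat) q (λ (a : Nat) → λ (g : (λ (δ : Type₀) → δ) Nat) → succ g) ε) (succ zero) zero))))
  ~> succ (succ (succ (succ ((λ (q : Nat) → elimNat (λ (ε : Nat) → Nat) (succ zero) (λ (t : Nat) → λ (a : (λ (g : Type₀) → g) Nat) → succ a) q) zero))))
  ~> succ (succ (succ (succ (elimNat (λ (q : Nat) → Nat) (succ zero) (λ (ε : Nat) → λ (t : (λ (a : Type₀) → a) Nat) → succ t) zero))))
  ~> succ (succ (succ (succ (succ zero))))
type:
  Nat


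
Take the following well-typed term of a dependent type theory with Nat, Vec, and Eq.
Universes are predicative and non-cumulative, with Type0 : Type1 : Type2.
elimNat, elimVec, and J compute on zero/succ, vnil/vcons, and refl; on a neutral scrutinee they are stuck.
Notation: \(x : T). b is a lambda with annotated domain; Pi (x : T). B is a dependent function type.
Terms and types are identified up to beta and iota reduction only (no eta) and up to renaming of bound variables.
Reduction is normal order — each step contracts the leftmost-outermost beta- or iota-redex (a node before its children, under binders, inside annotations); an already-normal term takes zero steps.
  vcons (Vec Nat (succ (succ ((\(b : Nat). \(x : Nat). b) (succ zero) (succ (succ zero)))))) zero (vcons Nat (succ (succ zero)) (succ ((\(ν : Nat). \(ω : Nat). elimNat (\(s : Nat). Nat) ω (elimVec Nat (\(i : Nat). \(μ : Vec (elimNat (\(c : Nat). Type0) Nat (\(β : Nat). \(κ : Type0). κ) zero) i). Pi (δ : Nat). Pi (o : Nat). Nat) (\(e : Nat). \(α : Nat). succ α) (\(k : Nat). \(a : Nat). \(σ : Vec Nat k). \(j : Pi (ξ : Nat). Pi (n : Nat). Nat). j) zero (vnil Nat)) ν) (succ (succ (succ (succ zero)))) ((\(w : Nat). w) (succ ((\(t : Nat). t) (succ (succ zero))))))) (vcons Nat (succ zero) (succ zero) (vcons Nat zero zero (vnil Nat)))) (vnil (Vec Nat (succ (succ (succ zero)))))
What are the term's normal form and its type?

reduced normal form:
  vcons (Vec Nat (succ (succ (succ zero)))) zero (vcons Nat (succ (succ zero)) (succ (succ (succ (succ (succ (succ (succ (succ zero)))))))) (vcons Nat (succ zero) (succ zero) (vcons Nat zero zero (vnil Nat)))) (vnil (Vec Nat (succ (succ (succ zero)))))
type:
  Vec (Vec Nat (succ (succ (succ zero)))) (succ zero)
observation: the leftmost-outermost redex is a beta-redex, and normalization takes 23 steps.


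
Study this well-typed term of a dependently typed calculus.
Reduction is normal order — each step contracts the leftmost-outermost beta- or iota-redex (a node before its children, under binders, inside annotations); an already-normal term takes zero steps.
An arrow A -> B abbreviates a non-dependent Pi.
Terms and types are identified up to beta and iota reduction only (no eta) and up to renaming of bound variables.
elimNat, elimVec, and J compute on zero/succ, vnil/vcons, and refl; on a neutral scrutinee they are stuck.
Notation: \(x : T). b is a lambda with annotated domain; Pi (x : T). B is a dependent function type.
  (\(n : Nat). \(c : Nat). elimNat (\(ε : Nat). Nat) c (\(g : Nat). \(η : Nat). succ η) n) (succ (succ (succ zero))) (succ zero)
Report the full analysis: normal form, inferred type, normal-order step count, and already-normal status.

resulting normal form:
  succ (succ (succ (succ zero)))
the term's type:
  Nat
reduction steps (normal order): 12
term was already normal: no
first redex: a beta-redex


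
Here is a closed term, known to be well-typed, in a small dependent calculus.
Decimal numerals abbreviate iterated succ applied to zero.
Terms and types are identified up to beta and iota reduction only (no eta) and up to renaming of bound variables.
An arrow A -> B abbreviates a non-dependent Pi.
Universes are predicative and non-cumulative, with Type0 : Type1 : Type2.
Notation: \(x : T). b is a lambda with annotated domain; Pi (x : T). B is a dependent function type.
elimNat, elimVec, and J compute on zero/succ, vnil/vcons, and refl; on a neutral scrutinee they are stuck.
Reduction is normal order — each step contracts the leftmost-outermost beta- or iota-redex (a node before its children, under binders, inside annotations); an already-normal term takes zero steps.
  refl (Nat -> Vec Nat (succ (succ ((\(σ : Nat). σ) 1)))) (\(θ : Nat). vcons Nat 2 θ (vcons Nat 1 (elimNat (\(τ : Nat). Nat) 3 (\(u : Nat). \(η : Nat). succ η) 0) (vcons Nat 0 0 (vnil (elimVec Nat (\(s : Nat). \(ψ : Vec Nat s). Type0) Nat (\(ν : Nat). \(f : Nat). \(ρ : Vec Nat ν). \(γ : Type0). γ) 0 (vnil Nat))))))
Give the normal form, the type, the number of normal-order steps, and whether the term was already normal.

resulting normal form:
  refl (Nat -> Vec Nat 3) (\(σ : Nat). vcons Nat 2 σ (vcons Nat 1 3 (vcons Nat 0 0 (vnil Nat))))
the term's type:
  Eq (Nat -> Vec Nat 3) (\(σ : Nat). vcons Nat 2 σ (vcons Nat 1 3 (vcons Nat 0 0 (vnil Nat)))) (\(θ : Nat). vcons Nat 2 θ (vcons Nat 1 3 (vcons Nat 0 0 (vnil Nat))))
reduction steps (normal order): 3
term was already normal: no
first contracted redex: a beta-redex


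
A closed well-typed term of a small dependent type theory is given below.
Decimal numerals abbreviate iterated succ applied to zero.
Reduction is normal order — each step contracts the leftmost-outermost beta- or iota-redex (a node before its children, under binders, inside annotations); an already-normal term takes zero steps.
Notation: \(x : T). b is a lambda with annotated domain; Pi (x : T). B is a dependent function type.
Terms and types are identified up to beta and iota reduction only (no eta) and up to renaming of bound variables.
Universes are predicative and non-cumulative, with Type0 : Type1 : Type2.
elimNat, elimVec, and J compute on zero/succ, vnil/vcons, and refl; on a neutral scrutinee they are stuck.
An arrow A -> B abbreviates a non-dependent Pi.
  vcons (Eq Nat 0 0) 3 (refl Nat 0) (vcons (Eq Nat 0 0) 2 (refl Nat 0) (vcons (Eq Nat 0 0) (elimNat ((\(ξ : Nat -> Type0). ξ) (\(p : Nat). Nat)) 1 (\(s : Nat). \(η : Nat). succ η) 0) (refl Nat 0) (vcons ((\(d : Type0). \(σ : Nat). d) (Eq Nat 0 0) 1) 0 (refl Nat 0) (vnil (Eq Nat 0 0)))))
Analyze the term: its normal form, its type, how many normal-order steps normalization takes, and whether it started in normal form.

normal form:
  vcons (Eq Nat 0 0) 3 (refl Nat 0) (vcons (Eq Nat 0 0) 2 (refl Nat 0) (vcons (Eq Nat 0 0) 1 (refl Nat 0) (vcons (Eq Nat 0 0) 0 (refl Nat 0) (vnil (Eq Nat 0 0)))))
inferred type:
  Vec (Eq Nat 0 0) 4
normal-order step count: 3
already normal: no
first redex: an elimNat iota-redex


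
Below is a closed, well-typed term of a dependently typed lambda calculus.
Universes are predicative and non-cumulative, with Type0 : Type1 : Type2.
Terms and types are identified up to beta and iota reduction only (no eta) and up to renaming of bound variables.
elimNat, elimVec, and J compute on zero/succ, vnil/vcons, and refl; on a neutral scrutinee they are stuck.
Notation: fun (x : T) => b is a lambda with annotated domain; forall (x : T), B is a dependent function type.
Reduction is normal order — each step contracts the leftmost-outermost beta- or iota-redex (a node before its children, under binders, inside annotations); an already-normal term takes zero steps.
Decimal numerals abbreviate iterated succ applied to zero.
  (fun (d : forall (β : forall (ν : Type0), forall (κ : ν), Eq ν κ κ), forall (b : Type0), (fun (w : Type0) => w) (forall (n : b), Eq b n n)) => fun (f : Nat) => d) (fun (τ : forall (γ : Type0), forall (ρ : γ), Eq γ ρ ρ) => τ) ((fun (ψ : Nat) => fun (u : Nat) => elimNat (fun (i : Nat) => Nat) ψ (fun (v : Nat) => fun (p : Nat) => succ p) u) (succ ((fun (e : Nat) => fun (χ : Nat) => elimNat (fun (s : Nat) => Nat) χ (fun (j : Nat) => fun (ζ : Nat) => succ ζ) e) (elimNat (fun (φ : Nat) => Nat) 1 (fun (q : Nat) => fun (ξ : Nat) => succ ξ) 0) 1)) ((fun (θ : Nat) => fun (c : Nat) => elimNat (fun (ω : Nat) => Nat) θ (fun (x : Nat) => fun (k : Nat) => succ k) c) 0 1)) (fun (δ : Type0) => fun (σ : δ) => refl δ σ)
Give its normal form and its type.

reduced normal form:
  fun (d : Type0) => fun (β : d) => refl d β
the term's type:
  forall (d : Type0), forall (β : d), Eq d β β
observation: 3 normal-order steps normalize the term, beginning with a beta-redex.


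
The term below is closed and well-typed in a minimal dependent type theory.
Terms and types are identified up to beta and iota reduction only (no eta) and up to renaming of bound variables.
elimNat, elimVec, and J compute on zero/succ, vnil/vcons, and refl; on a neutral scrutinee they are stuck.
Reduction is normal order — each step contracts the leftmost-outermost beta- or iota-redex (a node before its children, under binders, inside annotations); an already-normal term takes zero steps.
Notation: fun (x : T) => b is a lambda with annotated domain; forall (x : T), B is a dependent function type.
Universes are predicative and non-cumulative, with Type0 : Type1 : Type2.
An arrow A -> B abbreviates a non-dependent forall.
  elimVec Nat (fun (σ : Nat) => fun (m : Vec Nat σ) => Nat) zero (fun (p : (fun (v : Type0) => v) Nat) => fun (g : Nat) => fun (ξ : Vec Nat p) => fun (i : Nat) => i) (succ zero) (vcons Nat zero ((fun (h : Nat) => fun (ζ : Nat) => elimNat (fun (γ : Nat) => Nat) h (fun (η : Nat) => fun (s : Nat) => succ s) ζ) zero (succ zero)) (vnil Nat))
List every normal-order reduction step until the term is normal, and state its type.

normal-order reduction:
  elimVec Nat (fun (σ : Nat) => fun (m : Vec Nat σ) => Nat) zero (fun (p : (fun (v : Type0) => v) Nat) => fun (g : Nat) => fun (ξ : Vec Nat p) => fun (i : Nat) => i) (succ zero) (vcons Nat zero ((fun (h : Nat) => fun (ζ : Nat) => elimNat (fun (γ : Nat) => Nat) h (fun (η : Nat) => fun (s : Nat) => succ s) ζ) zero (succ zero)) (vnil Nat))
  ~> (fun (σ : (fun (m : Type0) => m) Nat) => fun (p : Nat) => fun (v : Vec Nat σ) => fun (g : Nat) => g) zero ((fun (ξ : Nat) => fun (i : Nat) => elimNat (fun (h : Nat) => Nat) ξ (fun (ζ : Nat) => fun (γ : Nat) => succ γ) i) zero (succ zero)) (vnil Nat) (elimVec Nat (fun (η : Nat) => fun (s : Vec Nat η) => Nat) zero (fun (ω : (fun (χ : Type0) => χ) Nat) => fun (z : Nat) => fun (φ : Vec Nat ω) => fun (l : Nat) => l) zero (vnil Nat))
  ~> (fun (σ : Nat) => fun (m : Vec Nat zero) => fun (p : Nat) => p) ((fun (v : Nat) => fun (g : Nat) => elimNat (fun (ξ : Nat) => Nat) v (fun (i : Nat) => fun (h : Nat) => succ h) g) zero (succ zero)) (vnil Nat) (elimVec Nat (fun (ζ : Nat) => fun (γ : Vec Nat ζ) => Nat) zero (fun (η : (fun (s : Type0) => s) Nat) => fun (ω : Nat) => fun (χ : Vec Nat η) => fun (z : Nat) => z) zero (vnil Nat))
  ~> (fun (σ : Vec Nat zero) => fun (m : Nat) => m) (vnil Nat) (elimVec Nat (fun (p : Nat) => fun (v : Vec Nat p) => Nat) zero (fun (g : (fun (ξ : Type0) => ξ) Nat) => fun (i : Nat) => fun (h : Vec Nat g) => fun (ζ : Nat) => ζ) zero (vnil Nat))
  ~> (fun (σ : Nat) => σ) (elimVec Nat (fun (m : Nat) => fun (p : Vec Nat m) => Nat) zero (fun (v : (fun (g : Type0) => g) Nat) => fun (ξ : Nat) => fun (i : Vec Nat v) => fun (h : Nat) => h) zero (vnil Nat))
  ~> elimVec Nat (fun (σ : Nat) => fun (m : Vec Nat σ) => Nat) zero (fun (p : (fun (v : Type0) => v) Nat) => fun (g : Nat) => fun (ξ : Vec Nat p) => fun (i : Nat) => i) zero (vnil Nat)
  ~> zero
the term's type:
  Nat


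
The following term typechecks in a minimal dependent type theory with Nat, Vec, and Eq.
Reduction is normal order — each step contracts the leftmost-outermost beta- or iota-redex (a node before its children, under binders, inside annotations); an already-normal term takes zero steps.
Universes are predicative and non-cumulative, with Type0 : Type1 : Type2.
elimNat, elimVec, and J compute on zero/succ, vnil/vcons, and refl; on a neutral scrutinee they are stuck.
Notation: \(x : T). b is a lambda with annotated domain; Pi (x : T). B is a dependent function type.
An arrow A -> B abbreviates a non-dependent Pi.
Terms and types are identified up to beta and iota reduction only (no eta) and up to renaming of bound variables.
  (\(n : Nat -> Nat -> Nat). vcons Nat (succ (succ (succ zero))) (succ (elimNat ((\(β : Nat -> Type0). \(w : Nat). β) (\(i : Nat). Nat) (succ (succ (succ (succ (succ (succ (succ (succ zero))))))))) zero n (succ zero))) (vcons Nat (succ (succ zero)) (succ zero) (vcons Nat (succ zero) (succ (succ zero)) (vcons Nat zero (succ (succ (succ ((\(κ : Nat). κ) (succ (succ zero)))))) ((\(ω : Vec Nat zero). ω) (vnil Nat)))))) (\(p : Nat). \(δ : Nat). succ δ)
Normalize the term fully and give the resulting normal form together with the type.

normal form:
  vcons Nat (succ (succ (succ zero))) (succ (succ zero)) (vcons Nat (succ (succ zero)) (succ zero) (vcons Nat (succ zero) (succ (succ zero)) (vcons Nat zero (succ (succ (succ (succ (succ zero))))) (vnil Nat))))
inferred type:
  Vec Nat (succ (succ (succ (succ zero))))
observation: contracting a beta-redex first, the term normalizes in 7 steps.


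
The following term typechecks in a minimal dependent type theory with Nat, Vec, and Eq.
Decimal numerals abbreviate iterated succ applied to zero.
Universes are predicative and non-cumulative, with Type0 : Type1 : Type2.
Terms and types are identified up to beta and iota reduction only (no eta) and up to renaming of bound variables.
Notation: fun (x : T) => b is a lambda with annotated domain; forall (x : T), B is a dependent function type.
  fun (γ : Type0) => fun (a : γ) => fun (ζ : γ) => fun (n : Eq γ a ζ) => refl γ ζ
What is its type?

the term's type:
  forall (γ : Type0), forall (a : γ), forall (ζ : γ), forall (n : Eq γ a ζ), Eq γ ζ ζ


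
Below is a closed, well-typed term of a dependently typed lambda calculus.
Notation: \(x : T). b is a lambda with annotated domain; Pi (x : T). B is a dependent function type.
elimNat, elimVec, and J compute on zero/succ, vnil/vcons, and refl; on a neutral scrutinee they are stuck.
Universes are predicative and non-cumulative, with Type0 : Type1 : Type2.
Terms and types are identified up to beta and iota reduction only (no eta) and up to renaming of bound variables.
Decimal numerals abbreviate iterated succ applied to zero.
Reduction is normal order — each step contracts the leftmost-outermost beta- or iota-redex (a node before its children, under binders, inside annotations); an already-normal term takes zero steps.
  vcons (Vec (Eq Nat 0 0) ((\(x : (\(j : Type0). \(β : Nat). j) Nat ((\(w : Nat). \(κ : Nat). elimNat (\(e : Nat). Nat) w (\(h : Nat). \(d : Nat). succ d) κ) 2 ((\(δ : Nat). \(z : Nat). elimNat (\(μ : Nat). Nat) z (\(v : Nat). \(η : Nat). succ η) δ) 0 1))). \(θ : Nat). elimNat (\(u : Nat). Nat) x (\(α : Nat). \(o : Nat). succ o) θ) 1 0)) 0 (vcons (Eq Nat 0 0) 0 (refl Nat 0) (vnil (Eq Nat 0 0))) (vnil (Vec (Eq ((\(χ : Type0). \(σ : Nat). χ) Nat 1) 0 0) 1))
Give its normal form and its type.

resulting normal form:
  vcons (Vec (Eq Nat 0 0) 1) 0 (vcons (Eq Nat 0 0) 0 (refl Nat 0) (vnil (Eq Nat 0 0))) (vnil (Vec (Eq Nat 0 0) 1))
type:
  Vec (Vec (Eq Nat 0 0) 1) 1
observation: reduction starts at a beta-redex, and 5 normal-order steps reach the normal form.


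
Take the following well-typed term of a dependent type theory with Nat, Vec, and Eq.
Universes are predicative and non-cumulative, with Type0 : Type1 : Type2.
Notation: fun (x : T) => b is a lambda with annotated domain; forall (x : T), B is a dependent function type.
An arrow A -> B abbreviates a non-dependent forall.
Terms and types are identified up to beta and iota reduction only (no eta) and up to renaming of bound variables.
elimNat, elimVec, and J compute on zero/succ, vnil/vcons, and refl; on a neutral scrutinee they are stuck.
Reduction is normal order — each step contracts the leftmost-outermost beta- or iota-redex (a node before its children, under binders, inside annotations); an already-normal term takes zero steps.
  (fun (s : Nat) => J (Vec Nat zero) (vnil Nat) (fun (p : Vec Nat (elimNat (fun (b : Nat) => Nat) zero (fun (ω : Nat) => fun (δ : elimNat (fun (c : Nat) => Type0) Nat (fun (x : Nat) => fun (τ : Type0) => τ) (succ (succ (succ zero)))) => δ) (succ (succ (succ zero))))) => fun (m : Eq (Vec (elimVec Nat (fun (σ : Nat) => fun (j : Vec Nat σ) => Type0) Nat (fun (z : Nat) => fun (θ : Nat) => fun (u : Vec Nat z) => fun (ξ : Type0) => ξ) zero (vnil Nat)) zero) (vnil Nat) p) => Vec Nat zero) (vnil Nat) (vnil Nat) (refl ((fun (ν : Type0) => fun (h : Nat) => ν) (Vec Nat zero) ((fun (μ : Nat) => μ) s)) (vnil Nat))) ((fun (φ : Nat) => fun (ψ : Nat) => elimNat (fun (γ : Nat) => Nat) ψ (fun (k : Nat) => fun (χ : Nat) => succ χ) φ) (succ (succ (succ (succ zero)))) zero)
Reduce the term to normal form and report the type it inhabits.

reduced normal form:
  vnil Nat
the term's type:
  Vec Nat zero
observation: contracting a beta-redex first, the term normalizes in 2 steps.


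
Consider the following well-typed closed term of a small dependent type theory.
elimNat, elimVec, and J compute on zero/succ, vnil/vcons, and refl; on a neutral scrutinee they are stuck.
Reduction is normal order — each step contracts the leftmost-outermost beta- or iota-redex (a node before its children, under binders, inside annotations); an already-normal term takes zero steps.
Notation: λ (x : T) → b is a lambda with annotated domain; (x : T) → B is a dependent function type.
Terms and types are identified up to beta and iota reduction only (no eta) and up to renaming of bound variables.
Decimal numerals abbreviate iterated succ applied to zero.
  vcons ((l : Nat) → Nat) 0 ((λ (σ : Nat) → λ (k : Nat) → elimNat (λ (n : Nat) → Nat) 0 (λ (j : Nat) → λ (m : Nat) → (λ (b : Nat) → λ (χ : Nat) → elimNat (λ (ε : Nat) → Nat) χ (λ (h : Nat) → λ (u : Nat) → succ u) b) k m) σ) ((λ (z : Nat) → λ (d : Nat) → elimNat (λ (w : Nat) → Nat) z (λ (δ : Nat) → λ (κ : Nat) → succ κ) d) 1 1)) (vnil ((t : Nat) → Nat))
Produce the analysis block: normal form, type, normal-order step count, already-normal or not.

normal form:
  vcons ((l : Nat) → Nat) 0 (λ (σ : Nat) → elimNat (λ (k : Nat) → Nat) (elimNat (λ (n : Nat) → Nat) 0 (λ (j : Nat) → λ (m : Nat) → succ m) σ) (λ (b : Nat) → λ (χ : Nat) → succ χ) σ) (vnil ((ε : Nat) → Nat))
type:
  Vec ((l : Nat) → Nat) 1
steps to reach normal form (normal order): 16
started in normal form: no
first redex: a beta-redex


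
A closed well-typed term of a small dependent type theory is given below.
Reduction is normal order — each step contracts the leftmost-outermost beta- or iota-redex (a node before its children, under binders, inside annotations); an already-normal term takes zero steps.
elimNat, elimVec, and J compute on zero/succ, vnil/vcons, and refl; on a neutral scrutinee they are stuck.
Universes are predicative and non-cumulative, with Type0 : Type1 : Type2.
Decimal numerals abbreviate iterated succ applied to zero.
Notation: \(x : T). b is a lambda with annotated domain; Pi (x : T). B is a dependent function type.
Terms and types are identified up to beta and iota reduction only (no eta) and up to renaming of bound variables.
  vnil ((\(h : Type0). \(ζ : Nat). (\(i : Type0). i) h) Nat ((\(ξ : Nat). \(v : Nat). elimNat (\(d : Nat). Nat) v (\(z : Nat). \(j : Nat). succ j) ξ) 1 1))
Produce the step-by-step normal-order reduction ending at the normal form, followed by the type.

normal-order reduction sequence:
  vnil ((\(h : Type0). \(ζ : Nat). (\(i : Type0). i) h) Nat ((\(ξ : Nat). \(v : Nat). elimNat (\(d : Nat). Nat) v (\(z : Nat). \(j : Nat). succ j) ξ) 1 1))
  ~> vnil ((\(h : Nat). (\(ζ : Type0). ζ) Nat) ((\(i : Nat). \(ξ : Nat). elimNat (\(v : Nat). Nat) ξ (\(d : Nat). \(z : Nat). succ z) i) 1 1))
  ~> vnil ((\(h : Type0). h) Nat)
  ~> vnil Nat
type:
  Vec Nat 0


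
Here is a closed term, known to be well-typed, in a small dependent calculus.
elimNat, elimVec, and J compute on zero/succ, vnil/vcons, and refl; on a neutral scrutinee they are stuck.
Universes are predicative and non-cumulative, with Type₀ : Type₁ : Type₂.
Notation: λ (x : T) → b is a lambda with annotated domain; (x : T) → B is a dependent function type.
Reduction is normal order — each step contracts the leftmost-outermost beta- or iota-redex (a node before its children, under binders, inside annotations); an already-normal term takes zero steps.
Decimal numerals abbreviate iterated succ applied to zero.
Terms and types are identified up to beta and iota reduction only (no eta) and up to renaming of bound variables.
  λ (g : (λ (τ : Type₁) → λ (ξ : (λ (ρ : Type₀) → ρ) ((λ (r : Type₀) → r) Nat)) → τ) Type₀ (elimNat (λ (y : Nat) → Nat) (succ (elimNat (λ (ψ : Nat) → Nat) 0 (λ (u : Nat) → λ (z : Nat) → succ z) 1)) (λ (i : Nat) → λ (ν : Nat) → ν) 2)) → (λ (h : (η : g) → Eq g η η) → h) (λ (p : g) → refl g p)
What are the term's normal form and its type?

reduced normal form:
  λ (g : Type₀) → λ (τ : g) → refl g τ
the term's type:
  (g : Type₀) → (τ : g) → Eq g τ τ
observation: normalization takes exactly 3 steps under the normal-order strategy.


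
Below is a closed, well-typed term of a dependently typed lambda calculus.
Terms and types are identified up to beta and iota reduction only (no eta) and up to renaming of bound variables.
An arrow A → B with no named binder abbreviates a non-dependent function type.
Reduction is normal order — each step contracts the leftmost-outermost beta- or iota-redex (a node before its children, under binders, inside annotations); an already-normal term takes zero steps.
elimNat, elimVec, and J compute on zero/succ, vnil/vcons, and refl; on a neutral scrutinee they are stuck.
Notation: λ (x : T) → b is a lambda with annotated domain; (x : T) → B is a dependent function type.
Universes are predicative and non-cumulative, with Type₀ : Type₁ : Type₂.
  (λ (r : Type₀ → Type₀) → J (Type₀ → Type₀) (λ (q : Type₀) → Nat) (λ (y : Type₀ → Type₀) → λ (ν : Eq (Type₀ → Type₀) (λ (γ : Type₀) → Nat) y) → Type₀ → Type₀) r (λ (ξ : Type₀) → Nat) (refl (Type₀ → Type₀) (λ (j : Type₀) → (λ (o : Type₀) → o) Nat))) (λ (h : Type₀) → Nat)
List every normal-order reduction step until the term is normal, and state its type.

reduction (normal order):
  (λ (r : Type₀ → Type₀) → J (Type₀ → Type₀) (λ (q : Type₀) → Nat) (λ (y : Type₀ → Type₀) → λ (ν : Eq (Type₀ → Type₀) (λ (γ : Type₀) → Nat) y) → Type₀ → Type₀) r (λ (ξ : Type₀) → Nat) (refl (Type₀ → Type₀) (λ (j : Type₀) → (λ (o : Type₀) → o) Nat))) (λ (h : Type₀) → Nat)
  ~> J (Type₀ → Type₀) (λ (r : Type₀) → Nat) (λ (q : Type₀ → Type₀) → λ (y : Eq (Type₀ → Type₀) (λ (ν : Type₀) → Nat) q) → Type₀ → Type₀) (λ (γ : Type₀) → Nat) (λ (ξ : Type₀) → Nat) (refl (Type₀ → Type₀) (λ (j : Type₀) → (λ (o : Type₀) → o) Nat))
  ~> λ (r : Type₀) → Nat
inferred type:
  Type₀ → Type₀


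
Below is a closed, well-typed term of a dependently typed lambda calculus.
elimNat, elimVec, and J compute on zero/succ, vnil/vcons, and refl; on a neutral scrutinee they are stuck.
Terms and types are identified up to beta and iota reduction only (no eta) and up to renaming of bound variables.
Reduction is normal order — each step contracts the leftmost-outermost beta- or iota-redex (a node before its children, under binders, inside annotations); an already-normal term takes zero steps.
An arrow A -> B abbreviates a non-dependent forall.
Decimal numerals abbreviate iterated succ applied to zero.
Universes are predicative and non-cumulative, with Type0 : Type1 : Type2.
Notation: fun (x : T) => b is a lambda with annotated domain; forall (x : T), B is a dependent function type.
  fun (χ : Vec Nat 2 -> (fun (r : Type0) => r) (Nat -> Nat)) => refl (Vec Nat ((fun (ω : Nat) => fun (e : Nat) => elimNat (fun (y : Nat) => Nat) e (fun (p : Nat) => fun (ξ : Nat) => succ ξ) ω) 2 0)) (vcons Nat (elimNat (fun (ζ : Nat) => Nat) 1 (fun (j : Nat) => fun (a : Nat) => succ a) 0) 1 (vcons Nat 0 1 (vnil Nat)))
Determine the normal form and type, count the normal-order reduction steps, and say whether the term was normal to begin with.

normal form:
  fun (χ : Vec Nat 2 -> Nat -> Nat) => refl (Vec Nat 2) (vcons Nat 1 1 (vcons Nat 0 1 (vnil Nat)))
inferred type:
  (Vec Nat 2 -> Nat -> Nat) -> Eq (Vec Nat 2) (vcons Nat 1 1 (vcons Nat 0 1 (vnil Nat))) (vcons Nat 1 1 (vcons Nat 0 1 (vnil Nat)))
steps to reach normal form (normal order): 11
already normal: no
first contracted redex: a beta-redex


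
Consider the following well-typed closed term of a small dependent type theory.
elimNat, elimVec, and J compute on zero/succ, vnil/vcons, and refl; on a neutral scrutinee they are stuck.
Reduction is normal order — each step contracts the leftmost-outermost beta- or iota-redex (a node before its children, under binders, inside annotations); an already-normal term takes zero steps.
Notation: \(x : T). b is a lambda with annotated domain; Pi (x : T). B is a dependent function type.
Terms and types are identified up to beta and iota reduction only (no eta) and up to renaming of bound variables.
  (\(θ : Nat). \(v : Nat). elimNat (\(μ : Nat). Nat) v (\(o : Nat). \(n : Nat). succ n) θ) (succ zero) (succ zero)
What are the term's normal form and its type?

resulting normal form:
  succ (succ zero)
the term's type:
  Nat


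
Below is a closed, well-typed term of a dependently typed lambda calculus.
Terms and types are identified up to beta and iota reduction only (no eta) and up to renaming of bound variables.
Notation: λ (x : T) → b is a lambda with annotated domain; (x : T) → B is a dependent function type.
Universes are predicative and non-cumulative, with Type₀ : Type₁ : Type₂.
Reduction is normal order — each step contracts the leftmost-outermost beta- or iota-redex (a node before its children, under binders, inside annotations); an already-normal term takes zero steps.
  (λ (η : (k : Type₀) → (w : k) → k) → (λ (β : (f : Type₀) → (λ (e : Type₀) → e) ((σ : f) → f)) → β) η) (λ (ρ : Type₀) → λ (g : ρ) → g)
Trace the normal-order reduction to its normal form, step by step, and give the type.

normal-order reduction sequence:
  (λ (η : (k : Type₀) → (w : k) → k) → (λ (β : (f : Type₀) → (λ (e : Type₀) → e) ((σ : f) → f)) → β) η) (λ (ρ : Type₀) → λ (g : ρ) → g)
  ~> (λ (η : (k : Type₀) → (λ (w : Type₀) → w) ((β : k) → k)) → η) (λ (f : Type₀) → λ (e : f) → e)
  ~> λ (η : Type₀) → λ (k : η) → k
inferred type:
  (η : Type₀) → (k : η) → η


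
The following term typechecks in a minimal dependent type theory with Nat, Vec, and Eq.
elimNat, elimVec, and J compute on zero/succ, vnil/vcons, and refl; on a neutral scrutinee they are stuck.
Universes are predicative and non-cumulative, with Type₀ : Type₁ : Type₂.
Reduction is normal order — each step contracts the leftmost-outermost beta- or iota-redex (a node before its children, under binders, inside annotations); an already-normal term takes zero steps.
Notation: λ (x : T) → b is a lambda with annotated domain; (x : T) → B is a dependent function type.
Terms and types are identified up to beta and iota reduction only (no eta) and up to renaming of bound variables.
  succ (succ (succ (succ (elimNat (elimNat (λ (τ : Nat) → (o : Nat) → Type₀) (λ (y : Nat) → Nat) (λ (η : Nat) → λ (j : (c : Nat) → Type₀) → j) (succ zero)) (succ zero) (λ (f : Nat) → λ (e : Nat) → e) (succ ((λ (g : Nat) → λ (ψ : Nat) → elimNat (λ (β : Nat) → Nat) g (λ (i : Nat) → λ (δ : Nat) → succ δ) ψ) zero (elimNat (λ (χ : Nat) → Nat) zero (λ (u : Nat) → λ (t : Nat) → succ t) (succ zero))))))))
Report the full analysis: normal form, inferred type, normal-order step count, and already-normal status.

reduced normal form:
  succ (succ (succ (succ (succ zero))))
inferred type:
  Nat
normal-order step count: 21
started in normal form: no
first contracted redex: an elimNat iota-redex


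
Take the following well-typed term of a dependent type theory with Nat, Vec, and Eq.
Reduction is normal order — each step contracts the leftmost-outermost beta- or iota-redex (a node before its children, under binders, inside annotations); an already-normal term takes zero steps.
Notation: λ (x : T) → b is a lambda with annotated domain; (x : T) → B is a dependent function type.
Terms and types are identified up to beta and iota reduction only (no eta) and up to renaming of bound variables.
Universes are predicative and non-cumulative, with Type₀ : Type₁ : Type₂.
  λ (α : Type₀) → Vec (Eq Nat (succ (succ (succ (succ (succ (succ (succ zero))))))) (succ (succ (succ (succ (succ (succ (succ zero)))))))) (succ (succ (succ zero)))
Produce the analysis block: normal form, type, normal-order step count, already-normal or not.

normal form:
  λ (α : Type₀) → Vec (Eq Nat (succ (succ (succ (succ (succ (succ (succ zero))))))) (succ (succ (succ (succ (succ (succ (succ zero)))))))) (succ (succ (succ zero)))
the term's type:
  (α : Type₀) → Type₀
normal-order step count: 0
term was already normal: yes


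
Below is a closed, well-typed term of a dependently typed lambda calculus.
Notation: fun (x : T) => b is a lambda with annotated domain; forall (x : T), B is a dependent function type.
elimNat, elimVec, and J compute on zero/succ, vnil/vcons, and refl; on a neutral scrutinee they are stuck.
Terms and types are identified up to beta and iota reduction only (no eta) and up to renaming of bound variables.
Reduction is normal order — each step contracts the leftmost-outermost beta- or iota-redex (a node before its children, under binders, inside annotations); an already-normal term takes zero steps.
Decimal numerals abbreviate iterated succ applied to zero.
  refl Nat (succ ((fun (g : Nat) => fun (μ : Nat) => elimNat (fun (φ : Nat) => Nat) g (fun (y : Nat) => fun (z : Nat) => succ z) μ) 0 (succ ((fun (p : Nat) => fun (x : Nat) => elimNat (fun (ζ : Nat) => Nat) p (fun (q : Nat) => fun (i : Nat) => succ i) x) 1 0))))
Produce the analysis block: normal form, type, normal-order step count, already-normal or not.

normal form:
  refl Nat 3
the term's type:
  Eq Nat 3 3
normal-order step count: 12
already normal: no
first contracted redex: a beta-redex


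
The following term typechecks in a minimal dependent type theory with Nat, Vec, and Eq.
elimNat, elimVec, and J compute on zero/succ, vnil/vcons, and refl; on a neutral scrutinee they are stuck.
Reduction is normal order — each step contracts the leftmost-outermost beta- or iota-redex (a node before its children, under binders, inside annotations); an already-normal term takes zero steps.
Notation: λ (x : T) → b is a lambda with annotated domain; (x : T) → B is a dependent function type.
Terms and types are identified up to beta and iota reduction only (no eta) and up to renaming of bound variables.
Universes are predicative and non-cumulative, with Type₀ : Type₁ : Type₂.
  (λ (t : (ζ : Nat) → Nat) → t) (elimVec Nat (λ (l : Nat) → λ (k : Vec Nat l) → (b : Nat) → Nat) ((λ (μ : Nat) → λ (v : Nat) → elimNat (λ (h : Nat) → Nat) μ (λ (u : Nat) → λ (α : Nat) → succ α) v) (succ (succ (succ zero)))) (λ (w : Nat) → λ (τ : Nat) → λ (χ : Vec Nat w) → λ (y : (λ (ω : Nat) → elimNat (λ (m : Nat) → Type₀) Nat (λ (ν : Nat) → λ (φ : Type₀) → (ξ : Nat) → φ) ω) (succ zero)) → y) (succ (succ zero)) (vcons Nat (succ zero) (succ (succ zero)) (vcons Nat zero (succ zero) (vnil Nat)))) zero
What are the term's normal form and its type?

reduced normal form:
  succ (succ (succ zero))
type:
  Nat


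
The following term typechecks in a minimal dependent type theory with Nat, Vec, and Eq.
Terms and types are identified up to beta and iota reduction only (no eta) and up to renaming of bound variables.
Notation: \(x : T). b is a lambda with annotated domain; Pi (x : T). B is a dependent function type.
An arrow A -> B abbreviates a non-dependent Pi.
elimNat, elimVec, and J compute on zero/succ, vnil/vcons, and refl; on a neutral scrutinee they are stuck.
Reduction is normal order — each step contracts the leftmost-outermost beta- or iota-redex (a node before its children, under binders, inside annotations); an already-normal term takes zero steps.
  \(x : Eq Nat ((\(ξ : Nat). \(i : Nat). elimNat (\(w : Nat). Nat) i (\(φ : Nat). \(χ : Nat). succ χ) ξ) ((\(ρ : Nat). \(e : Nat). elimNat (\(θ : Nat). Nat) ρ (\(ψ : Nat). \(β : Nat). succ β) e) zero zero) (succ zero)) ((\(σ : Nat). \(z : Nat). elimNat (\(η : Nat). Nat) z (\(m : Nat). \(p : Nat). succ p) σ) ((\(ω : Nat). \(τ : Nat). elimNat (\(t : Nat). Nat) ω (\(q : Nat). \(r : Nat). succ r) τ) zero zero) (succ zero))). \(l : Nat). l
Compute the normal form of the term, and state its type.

normal form:
  \(x : Eq Nat (succ zero) (succ zero)). \(ξ : Nat). ξ
type:
  Eq Nat (succ zero) (succ zero) -> Nat -> Nat
observation: 12 normal-order steps normalize the term, beginning with a beta-redex.
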